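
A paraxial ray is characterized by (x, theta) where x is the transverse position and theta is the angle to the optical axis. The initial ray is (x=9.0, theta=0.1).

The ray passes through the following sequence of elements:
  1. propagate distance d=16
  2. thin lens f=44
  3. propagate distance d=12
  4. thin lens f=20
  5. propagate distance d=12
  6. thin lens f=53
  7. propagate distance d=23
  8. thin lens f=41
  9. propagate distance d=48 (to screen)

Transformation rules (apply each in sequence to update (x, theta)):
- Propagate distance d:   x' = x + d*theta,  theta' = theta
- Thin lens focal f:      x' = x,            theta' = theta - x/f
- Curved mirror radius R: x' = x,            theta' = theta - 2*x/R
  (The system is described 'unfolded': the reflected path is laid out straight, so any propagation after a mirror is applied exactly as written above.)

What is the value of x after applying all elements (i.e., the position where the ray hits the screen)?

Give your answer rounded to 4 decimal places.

Answer: -27.7199

Derivation:
Initial: x=9.0000 theta=0.1000
After 1 (propagate distance d=16): x=10.6000 theta=0.1000
After 2 (thin lens f=44): x=10.6000 theta=-31/220 (≈-0.1409)
After 3 (propagate distance d=12): x=98/11 (≈8.9091) theta=-31/220 (≈-0.1409)
After 4 (thin lens f=20): x=98/11 (≈8.9091) theta=-129/220 (≈-0.5864)
After 5 (propagate distance d=12): x=103/55 (≈1.8727) theta=-129/220 (≈-0.5864)
After 6 (thin lens f=53): x=103/55 (≈1.8727) theta=-659/1060 (≈-0.6217)
After 7 (propagate distance d=23): x=-144891/11660 (≈-12.4263) theta=-659/1060 (≈-0.6217)
After 8 (thin lens f=41): x=-144891/11660 (≈-12.4263) theta=-76159/239030 (≈-0.3186)
After 9 (propagate distance d=48 (to screen)): x=-2650359/95612 (≈-27.7199) theta=-76159/239030 (≈-0.3186)
Rounded to 4 decimal places: x = -27.7199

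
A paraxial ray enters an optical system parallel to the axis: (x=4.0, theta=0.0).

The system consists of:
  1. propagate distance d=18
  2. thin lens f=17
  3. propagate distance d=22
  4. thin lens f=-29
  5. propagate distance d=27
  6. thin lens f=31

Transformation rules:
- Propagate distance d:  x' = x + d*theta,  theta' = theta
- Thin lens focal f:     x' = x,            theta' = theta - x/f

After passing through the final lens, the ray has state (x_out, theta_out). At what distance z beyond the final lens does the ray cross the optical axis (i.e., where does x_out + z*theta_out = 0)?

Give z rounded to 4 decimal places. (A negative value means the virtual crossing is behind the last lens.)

Initial: x=4.0000 theta=0.0000
After 1 (propagate distance d=18): x=4.0000 theta=0.0000
After 2 (thin lens f=17): x=4.0000 theta=-4/17 (≈-0.2353)
After 3 (propagate distance d=22): x=-20/17 (≈-1.1765) theta=-4/17 (≈-0.2353)
After 4 (thin lens f=-29): x=-20/17 (≈-1.1765) theta=-8/29 (≈-0.2759)
After 5 (propagate distance d=27): x=-4252/493 (≈-8.6247) theta=-8/29 (≈-0.2759)
After 6 (thin lens f=31): x=-4252/493 (≈-8.6247) theta=36/15283 (≈0.0024)
z_focus = -x_out/theta_out = -(-4252/493)/(36/15283) = 32953/9 ≈ 3661.4444
Rounded to 4 decimal places: z = 3661.4444

Answer: 3661.4444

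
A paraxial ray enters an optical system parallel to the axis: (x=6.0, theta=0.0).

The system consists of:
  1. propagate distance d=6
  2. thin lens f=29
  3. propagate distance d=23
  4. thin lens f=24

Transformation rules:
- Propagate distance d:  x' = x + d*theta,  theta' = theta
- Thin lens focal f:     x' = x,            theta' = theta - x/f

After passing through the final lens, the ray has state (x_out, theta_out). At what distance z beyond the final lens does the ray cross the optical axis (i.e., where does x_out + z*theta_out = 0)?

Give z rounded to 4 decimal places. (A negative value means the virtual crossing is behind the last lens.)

Initial: x=6.0000 theta=0.0000
After 1 (propagate distance d=6): x=6.0000 theta=0.0000
After 2 (thin lens f=29): x=6.0000 theta=-6/29 (≈-0.2069)
After 3 (propagate distance d=23): x=36/29 (≈1.2414) theta=-6/29 (≈-0.2069)
After 4 (thin lens f=24): x=36/29 (≈1.2414) theta=-15/58 (≈-0.2586)
z_focus = -x_out/theta_out = -(36/29)/(-15/58) = 4.8000
Rounded to 4 decimal places: z = 4.8000

Answer: 4.8000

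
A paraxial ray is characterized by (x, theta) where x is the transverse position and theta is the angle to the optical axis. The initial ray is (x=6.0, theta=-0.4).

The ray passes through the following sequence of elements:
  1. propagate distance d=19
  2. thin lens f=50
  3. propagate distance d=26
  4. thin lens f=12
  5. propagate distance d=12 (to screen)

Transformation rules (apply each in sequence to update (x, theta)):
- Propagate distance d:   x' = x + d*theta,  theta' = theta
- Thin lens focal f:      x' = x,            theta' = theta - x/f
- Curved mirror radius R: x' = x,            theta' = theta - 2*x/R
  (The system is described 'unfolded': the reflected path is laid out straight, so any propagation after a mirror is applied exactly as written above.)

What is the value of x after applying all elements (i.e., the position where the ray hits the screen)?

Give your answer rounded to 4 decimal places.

Initial: x=6.0000 theta=-0.4000
After 1 (propagate distance d=19): x=-1.6000 theta=-0.4000
After 2 (thin lens f=50): x=-1.6000 theta=-0.3680
After 3 (propagate distance d=26): x=-11.1680 theta=-0.3680
After 4 (thin lens f=12): x=-11.1680 theta=211/375 (≈0.5627)
After 5 (propagate distance d=12 (to screen)): x=-4.4160 theta=211/375 (≈0.5627)
Rounded to 4 decimal places: x = -4.4160

Answer: -4.4160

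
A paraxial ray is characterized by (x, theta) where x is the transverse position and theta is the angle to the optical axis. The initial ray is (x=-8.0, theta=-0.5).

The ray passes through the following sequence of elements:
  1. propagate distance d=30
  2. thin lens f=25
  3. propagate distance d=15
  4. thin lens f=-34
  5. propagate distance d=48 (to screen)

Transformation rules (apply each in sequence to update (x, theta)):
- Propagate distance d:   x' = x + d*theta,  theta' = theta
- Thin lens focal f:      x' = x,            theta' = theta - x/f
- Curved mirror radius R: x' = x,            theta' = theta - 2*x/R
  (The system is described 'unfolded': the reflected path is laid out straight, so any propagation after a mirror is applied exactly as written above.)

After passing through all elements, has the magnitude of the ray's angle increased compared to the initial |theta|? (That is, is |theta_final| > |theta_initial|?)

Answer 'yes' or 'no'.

Initial: x=-8.0000 theta=-0.5000
After 1 (propagate distance d=30): x=-23.0000 theta=-0.5000
After 2 (thin lens f=25): x=-23.0000 theta=0.4200
After 3 (propagate distance d=15): x=-16.7000 theta=0.4200
After 4 (thin lens f=-34): x=-16.7000 theta=-121/1700 (≈-0.0712)
After 5 (propagate distance d=48 (to screen)): x=-17099/850 (≈-20.1165) theta=-121/1700 (≈-0.0712)
|theta_initial|=0.5000 |theta_final|=121/1700 (≈0.0712) -> not increased

Answer: no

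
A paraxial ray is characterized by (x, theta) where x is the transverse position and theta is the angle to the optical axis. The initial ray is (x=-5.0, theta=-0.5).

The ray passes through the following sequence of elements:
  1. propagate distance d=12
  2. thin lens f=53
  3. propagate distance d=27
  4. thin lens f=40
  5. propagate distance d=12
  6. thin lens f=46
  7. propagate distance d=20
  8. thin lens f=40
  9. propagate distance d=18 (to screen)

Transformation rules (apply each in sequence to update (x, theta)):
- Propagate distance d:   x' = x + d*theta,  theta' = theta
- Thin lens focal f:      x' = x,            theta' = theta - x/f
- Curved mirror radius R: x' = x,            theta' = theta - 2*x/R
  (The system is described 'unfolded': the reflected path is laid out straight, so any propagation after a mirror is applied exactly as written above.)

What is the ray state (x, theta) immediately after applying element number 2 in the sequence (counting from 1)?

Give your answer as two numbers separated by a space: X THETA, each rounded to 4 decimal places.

Answer: -11.0000 -0.2925

Derivation:
Initial: x=-5.0000 theta=-0.5000
After 1 (propagate distance d=12): x=-11.0000 theta=-0.5000
After 2 (thin lens f=53): x=-11.0000 theta=-31/106 (≈-0.2925)
Rounded to 4 decimal places: x = -11.0000, theta = -0.2925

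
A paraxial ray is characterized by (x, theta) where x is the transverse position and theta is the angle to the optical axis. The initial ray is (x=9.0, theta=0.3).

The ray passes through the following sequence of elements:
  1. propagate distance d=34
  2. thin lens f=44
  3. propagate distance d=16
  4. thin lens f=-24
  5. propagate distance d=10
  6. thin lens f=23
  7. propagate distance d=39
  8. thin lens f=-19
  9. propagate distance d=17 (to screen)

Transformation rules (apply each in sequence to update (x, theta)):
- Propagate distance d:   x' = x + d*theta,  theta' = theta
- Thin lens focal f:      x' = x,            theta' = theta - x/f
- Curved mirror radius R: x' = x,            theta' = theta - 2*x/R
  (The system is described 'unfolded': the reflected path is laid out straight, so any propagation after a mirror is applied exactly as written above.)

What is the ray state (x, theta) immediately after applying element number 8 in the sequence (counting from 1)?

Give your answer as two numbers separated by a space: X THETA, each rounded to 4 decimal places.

Initial: x=9.0000 theta=0.3000
After 1 (propagate distance d=34): x=19.2000 theta=0.3000
After 2 (thin lens f=44): x=19.2000 theta=-3/22 (≈-0.1364)
After 3 (propagate distance d=16): x=936/55 (≈17.0182) theta=-3/22 (≈-0.1364)
After 4 (thin lens f=-24): x=936/55 (≈17.0182) theta=63/110 (≈0.5727)
After 5 (propagate distance d=10): x=1251/55 (≈22.7455) theta=63/110 (≈0.5727)
After 6 (thin lens f=23): x=1251/55 (≈22.7455) theta=-1053/2530 (≈-0.4162)
After 7 (propagate distance d=39): x=16479/2530 (≈6.5134) theta=-1053/2530 (≈-0.4162)
After 8 (thin lens f=-19): x=16479/2530 (≈6.5134) theta=-1764/24035 (≈-0.0734)
Rounded to 4 decimal places: x = 6.5134, theta = -0.0734

Answer: 6.5134 -0.0734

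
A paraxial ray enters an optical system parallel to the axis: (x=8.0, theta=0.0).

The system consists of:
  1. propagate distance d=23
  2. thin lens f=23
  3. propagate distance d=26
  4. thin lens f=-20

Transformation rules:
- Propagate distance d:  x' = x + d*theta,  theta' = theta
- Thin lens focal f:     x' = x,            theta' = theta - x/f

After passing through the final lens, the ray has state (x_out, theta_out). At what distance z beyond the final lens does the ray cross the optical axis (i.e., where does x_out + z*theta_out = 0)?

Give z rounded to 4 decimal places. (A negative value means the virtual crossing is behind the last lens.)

Answer: -2.6087

Derivation:
Initial: x=8.0000 theta=0.0000
After 1 (propagate distance d=23): x=8.0000 theta=0.0000
After 2 (thin lens f=23): x=8.0000 theta=-8/23 (≈-0.3478)
After 3 (propagate distance d=26): x=-24/23 (≈-1.0435) theta=-8/23 (≈-0.3478)
After 4 (thin lens f=-20): x=-24/23 (≈-1.0435) theta=-0.4000
z_focus = -x_out/theta_out = -(-24/23)/(-0.4000) = -60/23 ≈ -2.6087
Rounded to 4 decimal places: z = -2.6087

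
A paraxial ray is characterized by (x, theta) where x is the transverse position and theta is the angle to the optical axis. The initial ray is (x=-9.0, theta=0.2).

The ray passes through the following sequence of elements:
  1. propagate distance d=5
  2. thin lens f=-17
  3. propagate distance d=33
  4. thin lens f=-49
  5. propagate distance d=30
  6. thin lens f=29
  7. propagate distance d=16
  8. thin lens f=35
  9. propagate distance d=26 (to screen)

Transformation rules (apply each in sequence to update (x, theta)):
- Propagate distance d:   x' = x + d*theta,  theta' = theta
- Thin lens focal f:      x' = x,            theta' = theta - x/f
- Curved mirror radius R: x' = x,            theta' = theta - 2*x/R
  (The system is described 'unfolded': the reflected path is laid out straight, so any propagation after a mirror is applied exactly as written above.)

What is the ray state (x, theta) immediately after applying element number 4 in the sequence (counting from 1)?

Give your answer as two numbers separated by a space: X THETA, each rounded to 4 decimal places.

Answer: -16.9294 -0.6161

Derivation:
Initial: x=-9.0000 theta=0.2000
After 1 (propagate distance d=5): x=-8.0000 theta=0.2000
After 2 (thin lens f=-17): x=-8.0000 theta=-23/85 (≈-0.2706)
After 3 (propagate distance d=33): x=-1439/85 (≈-16.9294) theta=-23/85 (≈-0.2706)
After 4 (thin lens f=-49): x=-1439/85 (≈-16.9294) theta=-2566/4165 (≈-0.6161)
Rounded to 4 decimal places: x = -16.9294, theta = -0.6161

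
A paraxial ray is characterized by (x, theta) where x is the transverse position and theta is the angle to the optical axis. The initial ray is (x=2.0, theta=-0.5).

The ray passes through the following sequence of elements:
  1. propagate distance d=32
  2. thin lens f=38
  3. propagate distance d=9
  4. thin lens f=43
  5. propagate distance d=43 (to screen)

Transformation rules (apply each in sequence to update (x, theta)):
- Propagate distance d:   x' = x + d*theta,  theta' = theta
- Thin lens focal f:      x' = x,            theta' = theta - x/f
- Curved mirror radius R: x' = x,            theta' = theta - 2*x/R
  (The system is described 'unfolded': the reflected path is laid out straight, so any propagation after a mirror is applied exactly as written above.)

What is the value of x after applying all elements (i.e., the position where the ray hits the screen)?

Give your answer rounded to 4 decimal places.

Initial: x=2.0000 theta=-0.5000
After 1 (propagate distance d=32): x=-14.0000 theta=-0.5000
After 2 (thin lens f=38): x=-14.0000 theta=-5/38 (≈-0.1316)
After 3 (propagate distance d=9): x=-577/38 (≈-15.1842) theta=-5/38 (≈-0.1316)
After 4 (thin lens f=43): x=-577/38 (≈-15.1842) theta=181/817 (≈0.2215)
After 5 (propagate distance d=43 (to screen)): x=-215/38 (≈-5.6579) theta=181/817 (≈0.2215)
Rounded to 4 decimal places: x = -5.6579

Answer: -5.6579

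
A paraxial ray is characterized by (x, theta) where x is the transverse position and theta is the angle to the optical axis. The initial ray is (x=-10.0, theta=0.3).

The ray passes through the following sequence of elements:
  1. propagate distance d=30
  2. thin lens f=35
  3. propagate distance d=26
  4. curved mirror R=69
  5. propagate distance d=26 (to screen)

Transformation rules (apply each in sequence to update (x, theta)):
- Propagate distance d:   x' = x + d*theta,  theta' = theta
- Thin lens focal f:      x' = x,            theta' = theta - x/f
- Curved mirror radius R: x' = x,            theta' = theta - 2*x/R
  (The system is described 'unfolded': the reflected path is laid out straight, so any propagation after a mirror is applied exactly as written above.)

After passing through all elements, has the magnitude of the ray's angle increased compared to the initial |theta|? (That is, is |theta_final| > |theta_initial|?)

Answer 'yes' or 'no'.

Answer: no

Derivation:
Initial: x=-10.0000 theta=0.3000
After 1 (propagate distance d=30): x=-1.0000 theta=0.3000
After 2 (thin lens f=35): x=-1.0000 theta=23/70 (≈0.3286)
After 3 (propagate distance d=26): x=264/35 (≈7.5429) theta=23/70 (≈0.3286)
After 4 (curved mirror R=69): x=264/35 (≈7.5429) theta=177/1610 (≈0.1099)
After 5 (propagate distance d=26 (to screen)): x=8373/805 (≈10.4012) theta=177/1610 (≈0.1099)
|theta_initial|=0.3000 |theta_final|=177/1610 (≈0.1099) -> not increased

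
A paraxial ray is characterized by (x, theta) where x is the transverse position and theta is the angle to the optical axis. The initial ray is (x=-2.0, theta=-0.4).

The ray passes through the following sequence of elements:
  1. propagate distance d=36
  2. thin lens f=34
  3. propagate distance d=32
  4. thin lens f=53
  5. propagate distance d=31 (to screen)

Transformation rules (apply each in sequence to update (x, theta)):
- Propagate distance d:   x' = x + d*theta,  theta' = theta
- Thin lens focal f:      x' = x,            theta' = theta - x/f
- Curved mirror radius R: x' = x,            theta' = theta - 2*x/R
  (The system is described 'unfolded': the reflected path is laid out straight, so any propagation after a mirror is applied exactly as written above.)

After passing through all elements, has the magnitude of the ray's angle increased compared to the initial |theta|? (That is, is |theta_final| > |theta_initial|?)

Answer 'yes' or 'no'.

Initial: x=-2.0000 theta=-0.4000
After 1 (propagate distance d=36): x=-16.4000 theta=-0.4000
After 2 (thin lens f=34): x=-16.4000 theta=7/85 (≈0.0824)
After 3 (propagate distance d=32): x=-234/17 (≈-13.7647) theta=7/85 (≈0.0824)
After 4 (thin lens f=53): x=-234/17 (≈-13.7647) theta=1541/4505 (≈0.3421)
After 5 (propagate distance d=31 (to screen)): x=-14239/4505 (≈-3.1607) theta=1541/4505 (≈0.3421)
|theta_initial|=0.4000 |theta_final|=1541/4505 (≈0.3421) -> not increased

Answer: no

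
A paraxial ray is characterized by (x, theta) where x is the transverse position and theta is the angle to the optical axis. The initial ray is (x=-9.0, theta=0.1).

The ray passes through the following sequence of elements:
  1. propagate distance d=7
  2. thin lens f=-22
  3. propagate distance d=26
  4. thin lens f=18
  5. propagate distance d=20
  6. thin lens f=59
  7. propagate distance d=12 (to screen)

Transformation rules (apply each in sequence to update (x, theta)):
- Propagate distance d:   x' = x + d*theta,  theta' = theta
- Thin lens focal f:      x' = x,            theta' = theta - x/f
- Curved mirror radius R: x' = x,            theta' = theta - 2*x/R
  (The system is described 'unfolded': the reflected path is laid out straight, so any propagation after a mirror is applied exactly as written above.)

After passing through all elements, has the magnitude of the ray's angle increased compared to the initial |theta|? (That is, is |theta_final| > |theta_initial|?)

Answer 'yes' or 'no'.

Initial: x=-9.0000 theta=0.1000
After 1 (propagate distance d=7): x=-8.3000 theta=0.1000
After 2 (thin lens f=-22): x=-8.3000 theta=-61/220 (≈-0.2773)
After 3 (propagate distance d=26): x=-853/55 (≈-15.5091) theta=-61/220 (≈-0.2773)
After 4 (thin lens f=18): x=-853/55 (≈-15.5091) theta=1157/1980 (≈0.5843)
After 5 (propagate distance d=20): x=-172/45 (≈-3.8222) theta=1157/1980 (≈0.5843)
After 6 (thin lens f=59): x=-172/45 (≈-3.8222) theta=25277/38940 (≈0.6491)
After 7 (propagate distance d=12 (to screen)): x=23173/5841 (≈3.9673) theta=25277/38940 (≈0.6491)
|theta_initial|=0.1000 |theta_final|=25277/38940 (≈0.6491) -> increased

Answer: yes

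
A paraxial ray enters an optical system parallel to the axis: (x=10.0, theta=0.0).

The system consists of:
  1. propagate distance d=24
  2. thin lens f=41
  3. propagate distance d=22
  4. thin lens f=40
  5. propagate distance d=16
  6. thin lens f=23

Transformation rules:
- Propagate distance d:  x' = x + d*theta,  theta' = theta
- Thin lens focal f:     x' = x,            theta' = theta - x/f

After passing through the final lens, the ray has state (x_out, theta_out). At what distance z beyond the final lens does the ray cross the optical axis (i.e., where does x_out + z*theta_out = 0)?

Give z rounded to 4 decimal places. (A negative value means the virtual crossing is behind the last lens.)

Initial: x=10.0000 theta=0.0000
After 1 (propagate distance d=24): x=10.0000 theta=0.0000
After 2 (thin lens f=41): x=10.0000 theta=-10/41 (≈-0.2439)
After 3 (propagate distance d=22): x=190/41 (≈4.6341) theta=-10/41 (≈-0.2439)
After 4 (thin lens f=40): x=190/41 (≈4.6341) theta=-59/164 (≈-0.3598)
After 5 (propagate distance d=16): x=-46/41 (≈-1.1220) theta=-59/164 (≈-0.3598)
After 6 (thin lens f=23): x=-46/41 (≈-1.1220) theta=-51/164 (≈-0.3110)
z_focus = -x_out/theta_out = -(-46/41)/(-51/164) = -184/51 ≈ -3.6078
Rounded to 4 decimal places: z = -3.6078

Answer: -3.6078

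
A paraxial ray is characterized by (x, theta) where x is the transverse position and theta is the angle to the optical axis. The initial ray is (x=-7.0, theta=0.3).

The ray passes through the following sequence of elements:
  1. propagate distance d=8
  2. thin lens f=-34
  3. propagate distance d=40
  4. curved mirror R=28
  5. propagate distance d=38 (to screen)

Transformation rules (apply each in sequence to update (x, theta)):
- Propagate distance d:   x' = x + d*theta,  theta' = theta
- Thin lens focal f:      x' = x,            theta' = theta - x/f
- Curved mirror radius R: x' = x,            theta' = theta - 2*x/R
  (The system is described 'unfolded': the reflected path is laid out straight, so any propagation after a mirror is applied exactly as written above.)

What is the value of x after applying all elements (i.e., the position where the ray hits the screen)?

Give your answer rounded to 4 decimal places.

Initial: x=-7.0000 theta=0.3000
After 1 (propagate distance d=8): x=-4.6000 theta=0.3000
After 2 (thin lens f=-34): x=-4.6000 theta=14/85 (≈0.1647)
After 3 (propagate distance d=40): x=169/85 (≈1.9882) theta=14/85 (≈0.1647)
After 4 (curved mirror R=28): x=169/85 (≈1.9882) theta=27/1190 (≈0.0227)
After 5 (propagate distance d=38 (to screen)): x=1696/595 (≈2.8504) theta=27/1190 (≈0.0227)
Rounded to 4 decimal places: x = 2.8504

Answer: 2.8504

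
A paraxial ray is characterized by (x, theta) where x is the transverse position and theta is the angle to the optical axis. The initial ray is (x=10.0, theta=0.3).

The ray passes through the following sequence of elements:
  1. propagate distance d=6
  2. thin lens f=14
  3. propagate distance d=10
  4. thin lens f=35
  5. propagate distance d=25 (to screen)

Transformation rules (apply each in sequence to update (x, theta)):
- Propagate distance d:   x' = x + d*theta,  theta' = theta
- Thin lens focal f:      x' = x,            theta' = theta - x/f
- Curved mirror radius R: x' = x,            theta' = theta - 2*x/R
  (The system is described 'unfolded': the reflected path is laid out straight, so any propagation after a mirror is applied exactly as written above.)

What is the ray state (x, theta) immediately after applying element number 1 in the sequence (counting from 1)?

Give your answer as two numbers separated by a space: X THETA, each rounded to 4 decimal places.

Initial: x=10.0000 theta=0.3000
After 1 (propagate distance d=6): x=11.8000 theta=0.3000
Rounded to 4 decimal places: x = 11.8000, theta = 0.3000

Answer: 11.8000 0.3000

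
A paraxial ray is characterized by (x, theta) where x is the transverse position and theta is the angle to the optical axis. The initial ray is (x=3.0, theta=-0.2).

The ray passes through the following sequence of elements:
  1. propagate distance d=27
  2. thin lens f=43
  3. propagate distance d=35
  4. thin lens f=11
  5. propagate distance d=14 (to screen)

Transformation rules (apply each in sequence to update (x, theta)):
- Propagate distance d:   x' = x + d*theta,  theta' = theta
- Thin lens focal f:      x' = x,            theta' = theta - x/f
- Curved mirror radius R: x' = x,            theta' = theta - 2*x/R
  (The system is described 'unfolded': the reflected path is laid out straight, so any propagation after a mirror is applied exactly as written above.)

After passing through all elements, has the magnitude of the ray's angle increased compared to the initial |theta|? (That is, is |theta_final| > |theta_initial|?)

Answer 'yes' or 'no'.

Answer: yes

Derivation:
Initial: x=3.0000 theta=-0.2000
After 1 (propagate distance d=27): x=-2.4000 theta=-0.2000
After 2 (thin lens f=43): x=-2.4000 theta=-31/215 (≈-0.1442)
After 3 (propagate distance d=35): x=-1601/215 (≈-7.4465) theta=-31/215 (≈-0.1442)
After 4 (thin lens f=11): x=-1601/215 (≈-7.4465) theta=252/473 (≈0.5328)
After 5 (propagate distance d=14 (to screen)): x=29/2365 (≈0.0123) theta=252/473 (≈0.5328)
|theta_initial|=0.2000 |theta_final|=252/473 (≈0.5328) -> increased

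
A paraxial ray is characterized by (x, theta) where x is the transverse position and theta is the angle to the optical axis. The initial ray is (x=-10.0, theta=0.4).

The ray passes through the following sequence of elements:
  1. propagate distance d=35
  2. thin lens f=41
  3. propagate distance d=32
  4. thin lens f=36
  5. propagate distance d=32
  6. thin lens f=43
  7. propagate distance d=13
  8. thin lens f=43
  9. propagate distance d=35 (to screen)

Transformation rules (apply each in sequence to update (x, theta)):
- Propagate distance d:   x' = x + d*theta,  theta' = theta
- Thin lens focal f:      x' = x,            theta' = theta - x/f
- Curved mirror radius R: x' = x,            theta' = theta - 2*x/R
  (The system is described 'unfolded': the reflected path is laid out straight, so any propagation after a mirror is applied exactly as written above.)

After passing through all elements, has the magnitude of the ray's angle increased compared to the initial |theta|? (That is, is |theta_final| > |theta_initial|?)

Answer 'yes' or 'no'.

Initial: x=-10.0000 theta=0.4000
After 1 (propagate distance d=35): x=4.0000 theta=0.4000
After 2 (thin lens f=41): x=4.0000 theta=62/205 (≈0.3024)
After 3 (propagate distance d=32): x=2804/205 (≈13.6780) theta=62/205 (≈0.3024)
After 4 (thin lens f=36): x=2804/205 (≈13.6780) theta=-143/1845 (≈-0.0775)
After 5 (propagate distance d=32): x=4132/369 (≈11.1978) theta=-143/1845 (≈-0.0775)
After 6 (thin lens f=43): x=4132/369 (≈11.1978) theta=-26809/79335 (≈-0.3379)
After 7 (propagate distance d=13): x=539863/79335 (≈6.8049) theta=-26809/79335 (≈-0.3379)
After 8 (thin lens f=43): x=539863/79335 (≈6.8049) theta=-338530/682281 (≈-0.4962)
After 9 (propagate distance d=35 (to screen)): x=-12009547/1137135 (≈-10.5612) theta=-338530/682281 (≈-0.4962)
|theta_initial|=0.4000 |theta_final|=338530/682281 (≈0.4962) -> increased

Answer: yes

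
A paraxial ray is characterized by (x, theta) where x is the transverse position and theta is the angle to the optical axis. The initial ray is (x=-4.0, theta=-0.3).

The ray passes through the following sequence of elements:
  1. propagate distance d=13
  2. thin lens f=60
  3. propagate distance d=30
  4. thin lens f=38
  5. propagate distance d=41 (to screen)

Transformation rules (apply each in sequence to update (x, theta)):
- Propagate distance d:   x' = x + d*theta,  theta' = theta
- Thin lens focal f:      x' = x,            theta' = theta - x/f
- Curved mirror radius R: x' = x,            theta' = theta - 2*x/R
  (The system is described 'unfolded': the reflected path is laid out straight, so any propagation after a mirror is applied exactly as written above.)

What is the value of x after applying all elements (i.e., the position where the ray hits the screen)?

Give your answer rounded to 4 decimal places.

Initial: x=-4.0000 theta=-0.3000
After 1 (propagate distance d=13): x=-7.9000 theta=-0.3000
After 2 (thin lens f=60): x=-7.9000 theta=-101/600 (≈-0.1683)
After 3 (propagate distance d=30): x=-12.9500 theta=-101/600 (≈-0.1683)
After 4 (thin lens f=38): x=-12.9500 theta=983/5700 (≈0.1725)
After 5 (propagate distance d=41 (to screen)): x=-8378/1425 (≈-5.8793) theta=983/5700 (≈0.1725)
Rounded to 4 decimal places: x = -5.8793

Answer: -5.8793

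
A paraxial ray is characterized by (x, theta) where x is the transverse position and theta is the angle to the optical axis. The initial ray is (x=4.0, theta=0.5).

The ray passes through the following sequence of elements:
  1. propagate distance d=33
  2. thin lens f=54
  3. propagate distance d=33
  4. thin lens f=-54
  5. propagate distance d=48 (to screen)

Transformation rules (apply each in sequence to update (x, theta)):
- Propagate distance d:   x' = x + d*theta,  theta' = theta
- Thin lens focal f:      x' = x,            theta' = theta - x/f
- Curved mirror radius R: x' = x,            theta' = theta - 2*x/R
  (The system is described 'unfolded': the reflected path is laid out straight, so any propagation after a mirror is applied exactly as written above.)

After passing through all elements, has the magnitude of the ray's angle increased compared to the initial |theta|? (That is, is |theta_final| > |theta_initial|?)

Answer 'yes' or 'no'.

Initial: x=4.0000 theta=0.5000
After 1 (propagate distance d=33): x=20.5000 theta=0.5000
After 2 (thin lens f=54): x=20.5000 theta=13/108 (≈0.1204)
After 3 (propagate distance d=33): x=881/36 (≈24.4722) theta=13/108 (≈0.1204)
After 4 (thin lens f=-54): x=881/36 (≈24.4722) theta=1115/1944 (≈0.5736)
After 5 (propagate distance d=48 (to screen)): x=16849/324 (≈52.0031) theta=1115/1944 (≈0.5736)
|theta_initial|=0.5000 |theta_final|=1115/1944 (≈0.5736) -> increased

Answer: yes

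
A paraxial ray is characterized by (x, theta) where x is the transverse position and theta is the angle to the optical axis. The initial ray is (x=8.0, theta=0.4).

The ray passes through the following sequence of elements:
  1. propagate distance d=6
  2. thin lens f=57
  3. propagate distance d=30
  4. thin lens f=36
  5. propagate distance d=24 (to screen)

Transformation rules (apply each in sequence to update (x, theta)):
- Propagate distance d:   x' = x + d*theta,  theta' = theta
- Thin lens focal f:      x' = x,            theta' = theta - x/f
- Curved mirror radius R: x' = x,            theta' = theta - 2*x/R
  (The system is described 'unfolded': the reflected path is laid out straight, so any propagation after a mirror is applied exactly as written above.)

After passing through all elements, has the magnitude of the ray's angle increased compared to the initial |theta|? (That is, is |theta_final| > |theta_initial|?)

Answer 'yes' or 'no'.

Initial: x=8.0000 theta=0.4000
After 1 (propagate distance d=6): x=10.4000 theta=0.4000
After 2 (thin lens f=57): x=10.4000 theta=62/285 (≈0.2175)
After 3 (propagate distance d=30): x=1608/95 (≈16.9263) theta=62/285 (≈0.2175)
After 4 (thin lens f=36): x=1608/95 (≈16.9263) theta=-24/95 (≈-0.2526)
After 5 (propagate distance d=24 (to screen)): x=1032/95 (≈10.8632) theta=-24/95 (≈-0.2526)
|theta_initial|=0.4000 |theta_final|=24/95 (≈0.2526) -> not increased

Answer: no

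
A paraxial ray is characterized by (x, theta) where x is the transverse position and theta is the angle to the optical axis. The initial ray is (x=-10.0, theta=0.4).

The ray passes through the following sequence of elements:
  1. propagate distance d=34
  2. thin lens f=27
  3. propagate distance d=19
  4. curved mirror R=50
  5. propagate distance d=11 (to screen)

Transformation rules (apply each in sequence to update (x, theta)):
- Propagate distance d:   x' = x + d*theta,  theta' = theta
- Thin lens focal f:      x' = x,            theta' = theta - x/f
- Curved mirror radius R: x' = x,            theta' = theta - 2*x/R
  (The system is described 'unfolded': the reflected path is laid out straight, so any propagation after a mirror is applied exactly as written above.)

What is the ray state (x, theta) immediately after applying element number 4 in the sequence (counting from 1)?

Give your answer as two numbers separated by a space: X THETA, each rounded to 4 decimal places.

Initial: x=-10.0000 theta=0.4000
After 1 (propagate distance d=34): x=3.6000 theta=0.4000
After 2 (thin lens f=27): x=3.6000 theta=4/15 (≈0.2667)
After 3 (propagate distance d=19): x=26/3 (≈8.6667) theta=4/15 (≈0.2667)
After 4 (curved mirror R=50): x=26/3 (≈8.6667) theta=-0.0800
Rounded to 4 decimal places: x = 8.6667, theta = -0.0800

Answer: 8.6667 -0.0800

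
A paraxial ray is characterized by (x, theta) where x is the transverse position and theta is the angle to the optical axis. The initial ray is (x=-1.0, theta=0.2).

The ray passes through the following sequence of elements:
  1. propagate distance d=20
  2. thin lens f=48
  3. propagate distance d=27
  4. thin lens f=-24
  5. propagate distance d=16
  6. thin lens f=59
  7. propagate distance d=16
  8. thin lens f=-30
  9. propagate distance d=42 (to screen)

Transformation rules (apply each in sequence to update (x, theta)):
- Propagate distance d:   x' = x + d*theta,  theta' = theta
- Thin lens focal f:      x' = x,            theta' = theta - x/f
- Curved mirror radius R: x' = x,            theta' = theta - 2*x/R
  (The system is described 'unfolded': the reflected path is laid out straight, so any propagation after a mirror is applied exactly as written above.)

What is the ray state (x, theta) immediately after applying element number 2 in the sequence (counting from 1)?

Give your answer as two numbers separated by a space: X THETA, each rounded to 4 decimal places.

Answer: 3.0000 0.1375

Derivation:
Initial: x=-1.0000 theta=0.2000
After 1 (propagate distance d=20): x=3.0000 theta=0.2000
After 2 (thin lens f=48): x=3.0000 theta=0.1375
Rounded to 4 decimal places: x = 3.0000, theta = 0.1375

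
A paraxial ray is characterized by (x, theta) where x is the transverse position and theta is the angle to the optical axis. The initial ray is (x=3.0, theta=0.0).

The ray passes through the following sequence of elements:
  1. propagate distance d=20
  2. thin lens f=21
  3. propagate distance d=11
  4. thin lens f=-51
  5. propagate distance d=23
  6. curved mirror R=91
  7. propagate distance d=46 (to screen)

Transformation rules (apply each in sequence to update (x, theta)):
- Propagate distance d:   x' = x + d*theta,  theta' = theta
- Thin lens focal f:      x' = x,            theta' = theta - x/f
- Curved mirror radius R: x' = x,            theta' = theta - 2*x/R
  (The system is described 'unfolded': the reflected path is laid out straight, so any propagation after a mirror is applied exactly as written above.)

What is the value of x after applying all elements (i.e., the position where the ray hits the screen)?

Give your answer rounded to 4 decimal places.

Initial: x=3.0000 theta=0.0000
After 1 (propagate distance d=20): x=3.0000 theta=0.0000
After 2 (thin lens f=21): x=3.0000 theta=-1/7 (≈-0.1429)
After 3 (propagate distance d=11): x=10/7 (≈1.4286) theta=-1/7 (≈-0.1429)
After 4 (thin lens f=-51): x=10/7 (≈1.4286) theta=-41/357 (≈-0.1148)
After 5 (propagate distance d=23): x=-433/357 (≈-1.2129) theta=-41/357 (≈-0.1148)
After 6 (curved mirror R=91): x=-433/357 (≈-1.2129) theta=-955/10829 (≈-0.0882)
After 7 (propagate distance d=46 (to screen)): x=-171193/32487 (≈-5.2696) theta=-955/10829 (≈-0.0882)
Rounded to 4 decimal places: x = -5.2696

Answer: -5.2696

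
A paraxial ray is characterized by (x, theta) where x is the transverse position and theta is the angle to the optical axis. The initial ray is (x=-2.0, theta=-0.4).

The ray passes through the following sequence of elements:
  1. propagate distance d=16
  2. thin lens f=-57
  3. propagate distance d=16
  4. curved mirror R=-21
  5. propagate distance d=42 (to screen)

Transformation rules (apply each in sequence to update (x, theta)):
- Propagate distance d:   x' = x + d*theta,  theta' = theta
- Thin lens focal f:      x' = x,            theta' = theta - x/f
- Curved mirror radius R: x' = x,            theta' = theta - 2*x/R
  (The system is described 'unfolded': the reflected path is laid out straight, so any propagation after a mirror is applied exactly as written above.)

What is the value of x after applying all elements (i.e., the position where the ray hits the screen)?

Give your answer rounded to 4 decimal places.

Answer: -108.7789

Derivation:
Initial: x=-2.0000 theta=-0.4000
After 1 (propagate distance d=16): x=-8.4000 theta=-0.4000
After 2 (thin lens f=-57): x=-8.4000 theta=-52/95 (≈-0.5474)
After 3 (propagate distance d=16): x=-326/19 (≈-17.1579) theta=-52/95 (≈-0.5474)
After 4 (curved mirror R=-21): x=-326/19 (≈-17.1579) theta=-4352/1995 (≈-2.1815)
After 5 (propagate distance d=42 (to screen)): x=-10334/95 (≈-108.7789) theta=-4352/1995 (≈-2.1815)
Rounded to 4 decimal places: x = -108.7789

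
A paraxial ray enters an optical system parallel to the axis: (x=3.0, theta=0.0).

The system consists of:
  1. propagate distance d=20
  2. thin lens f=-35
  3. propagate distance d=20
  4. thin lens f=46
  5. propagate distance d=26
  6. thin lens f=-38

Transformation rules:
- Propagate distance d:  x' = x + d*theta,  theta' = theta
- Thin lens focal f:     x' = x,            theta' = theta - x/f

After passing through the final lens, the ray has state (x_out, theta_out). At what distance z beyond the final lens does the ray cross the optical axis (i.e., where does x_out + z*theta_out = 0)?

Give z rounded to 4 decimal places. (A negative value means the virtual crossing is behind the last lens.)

Answer: -44.6510

Derivation:
Initial: x=3.0000 theta=0.0000
After 1 (propagate distance d=20): x=3.0000 theta=0.0000
After 2 (thin lens f=-35): x=3.0000 theta=3/35 (≈0.0857)
After 3 (propagate distance d=20): x=33/7 (≈4.7143) theta=3/35 (≈0.0857)
After 4 (thin lens f=46): x=33/7 (≈4.7143) theta=-27/1610 (≈-0.0168)
After 5 (propagate distance d=26): x=492/115 (≈4.2783) theta=-27/1610 (≈-0.0168)
After 6 (thin lens f=-38): x=492/115 (≈4.2783) theta=2931/30590 (≈0.0958)
z_focus = -x_out/theta_out = -(492/115)/(2931/30590) = -43624/977 ≈ -44.6510
Rounded to 4 decimal places: z = -44.6510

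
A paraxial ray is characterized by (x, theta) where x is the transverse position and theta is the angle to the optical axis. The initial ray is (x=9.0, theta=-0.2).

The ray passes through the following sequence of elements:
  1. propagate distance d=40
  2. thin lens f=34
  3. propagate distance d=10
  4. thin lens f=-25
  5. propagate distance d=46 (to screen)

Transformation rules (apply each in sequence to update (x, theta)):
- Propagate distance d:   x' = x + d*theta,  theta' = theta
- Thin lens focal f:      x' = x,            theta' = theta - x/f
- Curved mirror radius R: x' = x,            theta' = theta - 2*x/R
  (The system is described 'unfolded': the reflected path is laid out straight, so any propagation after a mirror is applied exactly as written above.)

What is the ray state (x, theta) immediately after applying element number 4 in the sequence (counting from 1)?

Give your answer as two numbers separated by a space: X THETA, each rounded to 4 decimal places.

Answer: -1.2941 -0.2812

Derivation:
Initial: x=9.0000 theta=-0.2000
After 1 (propagate distance d=40): x=1.0000 theta=-0.2000
After 2 (thin lens f=34): x=1.0000 theta=-39/170 (≈-0.2294)
After 3 (propagate distance d=10): x=-22/17 (≈-1.2941) theta=-39/170 (≈-0.2294)
After 4 (thin lens f=-25): x=-22/17 (≈-1.2941) theta=-239/850 (≈-0.2812)
Rounded to 4 decimal places: x = -1.2941, theta = -0.2812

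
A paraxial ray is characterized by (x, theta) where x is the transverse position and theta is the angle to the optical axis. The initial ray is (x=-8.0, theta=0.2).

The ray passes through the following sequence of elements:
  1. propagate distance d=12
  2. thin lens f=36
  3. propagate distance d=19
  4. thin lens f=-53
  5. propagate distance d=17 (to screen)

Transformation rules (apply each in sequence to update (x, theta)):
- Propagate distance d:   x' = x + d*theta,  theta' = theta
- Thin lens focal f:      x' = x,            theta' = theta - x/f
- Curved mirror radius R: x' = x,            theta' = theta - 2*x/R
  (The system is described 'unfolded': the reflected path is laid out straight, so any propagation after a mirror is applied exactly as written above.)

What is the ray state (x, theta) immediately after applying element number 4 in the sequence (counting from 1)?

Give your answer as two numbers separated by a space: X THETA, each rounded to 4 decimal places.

Answer: 1.1556 0.3774

Derivation:
Initial: x=-8.0000 theta=0.2000
After 1 (propagate distance d=12): x=-5.6000 theta=0.2000
After 2 (thin lens f=36): x=-5.6000 theta=16/45 (≈0.3556)
After 3 (propagate distance d=19): x=52/45 (≈1.1556) theta=16/45 (≈0.3556)
After 4 (thin lens f=-53): x=52/45 (≈1.1556) theta=20/53 (≈0.3774)
Rounded to 4 decimal places: x = 1.1556, theta = 0.3774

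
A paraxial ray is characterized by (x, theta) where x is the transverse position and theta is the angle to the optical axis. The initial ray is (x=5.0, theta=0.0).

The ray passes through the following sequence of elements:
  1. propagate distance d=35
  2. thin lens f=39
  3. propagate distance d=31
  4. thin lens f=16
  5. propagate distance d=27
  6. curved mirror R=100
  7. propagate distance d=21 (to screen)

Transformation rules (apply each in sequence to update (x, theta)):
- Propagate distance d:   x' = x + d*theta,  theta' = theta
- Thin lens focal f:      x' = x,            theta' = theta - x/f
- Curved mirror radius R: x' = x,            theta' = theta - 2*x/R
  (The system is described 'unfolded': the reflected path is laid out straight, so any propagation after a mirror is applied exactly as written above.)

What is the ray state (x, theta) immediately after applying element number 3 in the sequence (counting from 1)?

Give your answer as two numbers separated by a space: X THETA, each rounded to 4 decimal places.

Answer: 1.0256 -0.1282

Derivation:
Initial: x=5.0000 theta=0.0000
After 1 (propagate distance d=35): x=5.0000 theta=0.0000
After 2 (thin lens f=39): x=5.0000 theta=-5/39 (≈-0.1282)
After 3 (propagate distance d=31): x=40/39 (≈1.0256) theta=-5/39 (≈-0.1282)
Rounded to 4 decimal places: x = 1.0256, theta = -0.1282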